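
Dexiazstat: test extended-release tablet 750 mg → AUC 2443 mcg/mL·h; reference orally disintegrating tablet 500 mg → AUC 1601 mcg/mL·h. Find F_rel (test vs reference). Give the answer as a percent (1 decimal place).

F_rel = (AUC_test/D_test) / (AUC_ref/D_ref)
      = (2443/750) / (1601/500)
      = 3.25733 / 3.202 = 1.0173 = 101.73%

F_rel = 101.7%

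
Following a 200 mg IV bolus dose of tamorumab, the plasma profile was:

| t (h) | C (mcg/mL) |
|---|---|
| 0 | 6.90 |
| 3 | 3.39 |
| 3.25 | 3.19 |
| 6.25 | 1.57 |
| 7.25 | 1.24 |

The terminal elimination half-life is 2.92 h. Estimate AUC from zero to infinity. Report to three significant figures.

Trapezoidal AUC_0→7.25:
  [0→3]: (6.90+3.39)/2 × 3 = 15.435
  [3→3.25]: (3.39+3.19)/2 × 0.25 = 0.8225
  [3.25→6.25]: (3.19+1.57)/2 × 3 = 7.14
  [6.25→7.25]: (1.57+1.24)/2 × 1 = 1.405
  Sum = 24.8025 mcg/mL·h
k_e = ln2 / t½ = 0.693147 / 2.92 = 0.2374 h^-1
Extrapolated tail: C_last / k_e = 1.24 / 0.2374 = 5.223
AUC_0→∞ = 24.8025 + 5.223 = 30.0255 mcg/mL·h

AUC = 30.0 mcg/mL·h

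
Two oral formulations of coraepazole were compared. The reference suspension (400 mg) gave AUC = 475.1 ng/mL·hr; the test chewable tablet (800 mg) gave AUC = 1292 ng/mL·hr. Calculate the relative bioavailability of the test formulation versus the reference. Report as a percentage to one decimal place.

F_rel = 136.0%

F_rel = (AUC_test/D_test) / (AUC_ref/D_ref)
      = (1292/800) / (475.1/400)
      = 1.615 / 1.18775 = 1.3597 = 135.97%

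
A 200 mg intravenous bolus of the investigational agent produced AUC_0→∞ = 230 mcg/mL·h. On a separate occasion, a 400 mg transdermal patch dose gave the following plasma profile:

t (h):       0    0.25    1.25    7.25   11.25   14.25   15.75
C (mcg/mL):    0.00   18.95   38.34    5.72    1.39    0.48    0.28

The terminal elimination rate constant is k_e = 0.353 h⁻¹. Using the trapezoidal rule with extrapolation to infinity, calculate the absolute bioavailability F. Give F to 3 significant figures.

F = 0.395

Trapezoidal AUC_0→15.75 (transdermal patch):
  [0→0.25]: (0.00+18.95)/2 × 0.25 = 2.36875
  [0.25→1.25]: (18.95+38.34)/2 × 1 = 28.645
  [1.25→7.25]: (38.34+5.72)/2 × 6 = 132.18
  [7.25→11.25]: (5.72+1.39)/2 × 4 = 14.22
  [11.25→14.25]: (1.39+0.48)/2 × 3 = 2.805
  [14.25→15.75]: (0.48+0.28)/2 × 1.5 = 0.57
  Sum = 180.78875 mcg/mL·h
Tail: C_last/k_e = 0.28/0.353 = 0.793
AUC_0→∞ (transdermal patch) = 180.78875 + 0.793 = 181.58175 mcg/mL·h
F = (AUC_ev/D_ev)/(AUC_iv/D_iv) = (181.58175/400)/(230/200) = 0.453954/1.15 = 0.3947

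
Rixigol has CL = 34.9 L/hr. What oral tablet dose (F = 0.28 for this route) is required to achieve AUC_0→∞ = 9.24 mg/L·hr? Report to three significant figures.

Dose = 1150 mg

Dose = CL × AUC_0→∞ / F
     = 34.9 × 9.24 / 0.28 = 1151.7 mg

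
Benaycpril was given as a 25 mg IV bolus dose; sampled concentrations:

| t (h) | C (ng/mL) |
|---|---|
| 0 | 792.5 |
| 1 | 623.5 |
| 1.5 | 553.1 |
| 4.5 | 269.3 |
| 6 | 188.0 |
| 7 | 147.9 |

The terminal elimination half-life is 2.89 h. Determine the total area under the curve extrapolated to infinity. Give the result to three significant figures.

Trapezoidal AUC_0→7:
  [0→1]: (792.5+623.5)/2 × 1 = 708.0
  [1→1.5]: (623.5+553.1)/2 × 0.5 = 294.15
  [1.5→4.5]: (553.1+269.3)/2 × 3 = 1233.6
  [4.5→6]: (269.3+188.0)/2 × 1.5 = 342.975
  [6→7]: (188.0+147.9)/2 × 1 = 167.95
  Sum = 2746.675 ng/mL·h
k_e = ln2 / t½ = 0.693147 / 2.89 = 0.2398 h^-1
Extrapolated tail: C_last / k_e = 147.9 / 0.2398 = 616.764
AUC_0→∞ = 2746.675 + 616.764 = 3363.439 ng/mL·h

AUC = 3360 ng/mL·h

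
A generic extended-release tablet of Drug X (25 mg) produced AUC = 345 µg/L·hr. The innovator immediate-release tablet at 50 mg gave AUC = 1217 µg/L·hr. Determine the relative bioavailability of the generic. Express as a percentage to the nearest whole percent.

F_rel = (AUC_test/D_test) / (AUC_ref/D_ref)
      = (345/25) / (1217/50)
      = 13.8 / 24.34 = 0.5670 = 56.70%

F_rel = 57%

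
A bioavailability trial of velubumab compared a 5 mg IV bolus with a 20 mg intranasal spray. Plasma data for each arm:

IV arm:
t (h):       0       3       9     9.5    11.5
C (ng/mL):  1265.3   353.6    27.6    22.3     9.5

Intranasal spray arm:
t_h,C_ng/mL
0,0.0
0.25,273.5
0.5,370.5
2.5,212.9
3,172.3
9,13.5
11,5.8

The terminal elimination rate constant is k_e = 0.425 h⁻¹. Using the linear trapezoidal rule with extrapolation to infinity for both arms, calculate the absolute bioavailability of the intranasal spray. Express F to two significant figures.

F = 0.095

Trapezoidal AUC_0→11.5 (IV):
  [0→3]: (1265.3+353.6)/2 × 3 = 2428.35
  [3→9]: (353.6+27.6)/2 × 6 = 1143.6
  [9→9.5]: (27.6+22.3)/2 × 0.5 = 12.475
  [9.5→11.5]: (22.3+9.5)/2 × 2 = 31.8
  Sum = 3616.225 ng/mL·h
IV tail: 9.5/0.425 = 22.353; AUC_iv,0→∞ = 3616.225 + 22.353 = 3638.578 ng/mL·h
Trapezoidal AUC_0→11 (intranasal spray):
  [0→0.25]: (0.0+273.5)/2 × 0.25 = 34.1875
  [0.25→0.5]: (273.5+370.5)/2 × 0.25 = 80.5
  [0.5→2.5]: (370.5+212.9)/2 × 2 = 583.4
  [2.5→3]: (212.9+172.3)/2 × 0.5 = 96.3
  [3→9]: (172.3+13.5)/2 × 6 = 557.4
  [9→11]: (13.5+5.8)/2 × 2 = 19.3
  Sum = 1371.0875 ng/mL·h
intranasal spray tail: 5.8/0.425 = 13.647; AUC_ev,0→∞ = 1371.0875 + 13.647 = 1384.7345 ng/mL·h
F = (AUC_ev/D_ev)/(AUC_iv/D_iv) = (1384.7345/20)/(3638.578/5) = 69.236725/727.7156 = 0.0951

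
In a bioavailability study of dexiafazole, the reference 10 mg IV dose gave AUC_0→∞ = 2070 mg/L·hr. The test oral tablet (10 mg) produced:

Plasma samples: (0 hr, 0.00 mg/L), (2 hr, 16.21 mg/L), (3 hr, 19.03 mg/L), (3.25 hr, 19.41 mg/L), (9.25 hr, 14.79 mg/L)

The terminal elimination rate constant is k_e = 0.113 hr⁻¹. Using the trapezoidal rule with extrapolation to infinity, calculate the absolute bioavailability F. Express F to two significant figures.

F = 0.13

Trapezoidal AUC_0→9.25 (oral tablet):
  [0→2]: (0.00+16.21)/2 × 2 = 16.21
  [2→3]: (16.21+19.03)/2 × 1 = 17.62
  [3→3.25]: (19.03+19.41)/2 × 0.25 = 4.805
  [3.25→9.25]: (19.41+14.79)/2 × 6 = 102.6
  Sum = 141.235 mg/L·hr
Tail: C_last/k_e = 14.79/0.113 = 130.885
AUC_0→∞ (oral tablet) = 141.235 + 130.885 = 272.12 mg/L·hr
F = (AUC_ev/D_ev)/(AUC_iv/D_iv) = (272.12/10)/(2070/10) = 27.212/207 = 0.1315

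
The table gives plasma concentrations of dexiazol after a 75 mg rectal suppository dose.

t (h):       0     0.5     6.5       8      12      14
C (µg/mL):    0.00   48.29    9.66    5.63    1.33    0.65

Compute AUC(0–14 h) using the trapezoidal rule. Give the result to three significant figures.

Trapezoidal AUC_0→14:
  [0→0.5]: (0.00+48.29)/2 × 0.5 = 12.0725
  [0.5→6.5]: (48.29+9.66)/2 × 6 = 173.85
  [6.5→8]: (9.66+5.63)/2 × 1.5 = 11.4675
  [8→12]: (5.63+1.33)/2 × 4 = 13.92
  [12→14]: (1.33+0.65)/2 × 2 = 1.98
  Sum = 213.29 µg/mL·h

AUC = 213 µg/mL·h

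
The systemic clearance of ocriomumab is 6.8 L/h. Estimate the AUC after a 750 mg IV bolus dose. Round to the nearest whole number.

AUC = 110 mg/L·h

AUC_0→∞ = Dose_iv / CL
        = 750 / 6.8 = 110.294 mg/L·h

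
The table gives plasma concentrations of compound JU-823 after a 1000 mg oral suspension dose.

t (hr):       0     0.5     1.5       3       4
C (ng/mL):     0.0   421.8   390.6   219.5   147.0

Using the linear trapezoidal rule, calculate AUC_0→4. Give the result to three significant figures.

Trapezoidal AUC_0→4:
  [0→0.5]: (0.0+421.8)/2 × 0.5 = 105.45
  [0.5→1.5]: (421.8+390.6)/2 × 1 = 406.2
  [1.5→3]: (390.6+219.5)/2 × 1.5 = 457.575
  [3→4]: (219.5+147.0)/2 × 1 = 183.25
  Sum = 1152.475 ng/mL·hr

AUC = 1150 ng/mL·hr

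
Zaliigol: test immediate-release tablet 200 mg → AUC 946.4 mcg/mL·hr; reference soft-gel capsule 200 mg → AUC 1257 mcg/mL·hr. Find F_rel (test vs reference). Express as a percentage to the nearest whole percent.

F_rel = 75%

F_rel = (AUC_test/D_test) / (AUC_ref/D_ref)
      = (946.4/200) / (1257/200)
      = 4.732 / 6.285 = 0.7529 = 75.29%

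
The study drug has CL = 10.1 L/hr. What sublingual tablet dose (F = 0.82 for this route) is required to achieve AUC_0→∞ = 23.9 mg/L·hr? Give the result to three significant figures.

Dose = 294 mg

Dose = CL × AUC_0→∞ / F
     = 10.1 × 23.9 / 0.82 = 294.378 mg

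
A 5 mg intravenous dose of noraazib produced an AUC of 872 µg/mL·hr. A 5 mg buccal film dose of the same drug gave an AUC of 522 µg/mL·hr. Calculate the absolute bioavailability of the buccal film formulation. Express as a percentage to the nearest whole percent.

F = (AUC_ev / D_ev) / (AUC_iv / D_iv)
  = (522/5) / (872/5)
  = 104.4 / 174.4 = 0.5986
  = 59.86%

F = 60%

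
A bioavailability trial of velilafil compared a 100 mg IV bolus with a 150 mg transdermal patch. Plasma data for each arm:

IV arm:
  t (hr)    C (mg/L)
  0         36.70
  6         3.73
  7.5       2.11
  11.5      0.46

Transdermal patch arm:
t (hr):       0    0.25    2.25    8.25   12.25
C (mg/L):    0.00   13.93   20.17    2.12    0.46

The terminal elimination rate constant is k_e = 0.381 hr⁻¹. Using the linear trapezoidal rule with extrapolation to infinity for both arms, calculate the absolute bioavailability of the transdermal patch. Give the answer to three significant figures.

F = 0.551

Trapezoidal AUC_0→11.5 (IV):
  [0→6]: (36.70+3.73)/2 × 6 = 121.29
  [6→7.5]: (3.73+2.11)/2 × 1.5 = 4.38
  [7.5→11.5]: (2.11+0.46)/2 × 4 = 5.14
  Sum = 130.81 mg/L·hr
IV tail: 0.46/0.381 = 1.207; AUC_iv,0→∞ = 130.81 + 1.207 = 132.017 mg/L·hr
Trapezoidal AUC_0→12.25 (transdermal patch):
  [0→0.25]: (0.00+13.93)/2 × 0.25 = 1.74125
  [0.25→2.25]: (13.93+20.17)/2 × 2 = 34.1
  [2.25→8.25]: (20.17+2.12)/2 × 6 = 66.87
  [8.25→12.25]: (2.12+0.46)/2 × 4 = 5.16
  Sum = 107.87125 mg/L·hr
transdermal patch tail: 0.46/0.381 = 1.207; AUC_ev,0→∞ = 107.87125 + 1.207 = 109.07825 mg/L·hr
F = (AUC_ev/D_ev)/(AUC_iv/D_iv) = (109.07825/150)/(132.017/100) = 0.727188/1.32017 = 0.5508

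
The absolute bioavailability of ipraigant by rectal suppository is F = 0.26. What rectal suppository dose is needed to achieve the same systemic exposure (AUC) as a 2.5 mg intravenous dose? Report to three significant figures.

For equal systemic exposure: F × D_ev = D_iv
D_ev = D_iv / F = 2.5 / 0.26 = 9.61538 mg

D_rectal = 9.62 mg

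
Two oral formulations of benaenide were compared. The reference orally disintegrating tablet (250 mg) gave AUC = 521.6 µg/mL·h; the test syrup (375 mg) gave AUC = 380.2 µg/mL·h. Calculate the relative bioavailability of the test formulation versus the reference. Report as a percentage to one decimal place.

F_rel = 48.6%

F_rel = (AUC_test/D_test) / (AUC_ref/D_ref)
      = (380.2/375) / (521.6/250)
      = 1.01387 / 2.0864 = 0.4859 = 48.59%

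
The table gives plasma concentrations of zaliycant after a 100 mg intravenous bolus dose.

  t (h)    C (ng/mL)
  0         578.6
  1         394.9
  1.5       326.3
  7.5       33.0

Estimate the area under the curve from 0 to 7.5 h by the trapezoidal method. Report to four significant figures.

AUC = 1745 ng/mL·h

Trapezoidal AUC_0→7.5:
  [0→1]: (578.6+394.9)/2 × 1 = 486.75
  [1→1.5]: (394.9+326.3)/2 × 0.5 = 180.3
  [1.5→7.5]: (326.3+33.0)/2 × 6 = 1077.9
  Sum = 1744.95 ng/mL·h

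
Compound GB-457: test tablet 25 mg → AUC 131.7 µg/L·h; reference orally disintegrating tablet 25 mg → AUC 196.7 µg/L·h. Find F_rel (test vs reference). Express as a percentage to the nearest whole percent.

F_rel = 67%

F_rel = (AUC_test/D_test) / (AUC_ref/D_ref)
      = (131.7/25) / (196.7/25)
      = 5.268 / 7.868 = 0.6695 = 66.95%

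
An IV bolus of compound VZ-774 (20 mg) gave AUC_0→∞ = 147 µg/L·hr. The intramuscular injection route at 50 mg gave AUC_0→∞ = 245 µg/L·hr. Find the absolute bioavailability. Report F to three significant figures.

F = (AUC_ev / D_ev) / (AUC_iv / D_iv)
  = (245/50) / (147/20)
  = 4.9 / 7.35 = 0.6667

F = 0.667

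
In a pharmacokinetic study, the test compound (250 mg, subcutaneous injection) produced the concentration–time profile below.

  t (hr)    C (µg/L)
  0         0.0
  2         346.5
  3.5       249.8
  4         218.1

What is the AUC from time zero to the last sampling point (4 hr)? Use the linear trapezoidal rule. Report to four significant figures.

AUC = 910.7 µg/L·hr

Trapezoidal AUC_0→4:
  [0→2]: (0.0+346.5)/2 × 2 = 346.5
  [2→3.5]: (346.5+249.8)/2 × 1.5 = 447.225
  [3.5→4]: (249.8+218.1)/2 × 0.5 = 116.975
  Sum = 910.7 µg/L·hr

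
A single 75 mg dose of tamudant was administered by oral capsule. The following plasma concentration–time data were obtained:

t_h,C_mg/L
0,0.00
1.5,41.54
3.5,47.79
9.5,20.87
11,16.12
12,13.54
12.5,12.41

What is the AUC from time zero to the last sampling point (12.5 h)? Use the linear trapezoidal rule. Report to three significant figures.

AUC = 376 mg/L·h

Trapezoidal AUC_0→12.5:
  [0→1.5]: (0.00+41.54)/2 × 1.5 = 31.155
  [1.5→3.5]: (41.54+47.79)/2 × 2 = 89.33
  [3.5→9.5]: (47.79+20.87)/2 × 6 = 205.98
  [9.5→11]: (20.87+16.12)/2 × 1.5 = 27.7425
  [11→12]: (16.12+13.54)/2 × 1 = 14.83
  [12→12.5]: (13.54+12.41)/2 × 0.5 = 6.4875
  Sum = 375.525 mg/L·h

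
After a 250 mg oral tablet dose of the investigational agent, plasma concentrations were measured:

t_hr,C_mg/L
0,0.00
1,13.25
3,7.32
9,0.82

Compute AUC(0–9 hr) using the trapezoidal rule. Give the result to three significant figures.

Trapezoidal AUC_0→9:
  [0→1]: (0.00+13.25)/2 × 1 = 6.625
  [1→3]: (13.25+7.32)/2 × 2 = 20.57
  [3→9]: (7.32+0.82)/2 × 6 = 24.42
  Sum = 51.615 mg/L·hr

AUC = 51.6 mg/L·hr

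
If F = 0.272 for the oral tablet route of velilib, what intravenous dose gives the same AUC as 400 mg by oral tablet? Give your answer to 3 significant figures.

D_iv = 109 mg

Systemic exposure from an extravascular dose = F × D_ev, so the equivalent IV dose is F × D_ev.
D_iv = F × D_ev = 0.272 × 400 = 108.8 mg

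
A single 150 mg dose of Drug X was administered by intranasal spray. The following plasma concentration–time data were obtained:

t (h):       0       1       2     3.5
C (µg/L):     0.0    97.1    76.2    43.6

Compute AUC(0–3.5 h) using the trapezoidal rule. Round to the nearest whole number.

Trapezoidal AUC_0→3.5:
  [0→1]: (0.0+97.1)/2 × 1 = 48.55
  [1→2]: (97.1+76.2)/2 × 1 = 86.65
  [2→3.5]: (76.2+43.6)/2 × 1.5 = 89.85
  Sum = 225.05 µg/L·h

AUC = 225 µg/L·h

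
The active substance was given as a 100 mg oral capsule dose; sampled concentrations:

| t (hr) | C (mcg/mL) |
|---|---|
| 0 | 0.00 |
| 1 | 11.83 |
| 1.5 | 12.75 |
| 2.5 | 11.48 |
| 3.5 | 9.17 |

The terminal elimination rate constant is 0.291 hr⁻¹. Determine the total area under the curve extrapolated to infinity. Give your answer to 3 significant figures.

Trapezoidal AUC_0→3.5:
  [0→1]: (0.00+11.83)/2 × 1 = 5.915
  [1→1.5]: (11.83+12.75)/2 × 0.5 = 6.145
  [1.5→2.5]: (12.75+11.48)/2 × 1 = 12.115
  [2.5→3.5]: (11.48+9.17)/2 × 1 = 10.325
  Sum = 34.5 mcg/mL·hr
Extrapolated tail: C_last / k_e = 9.17 / 0.291 = 31.512
AUC_0→∞ = 34.5 + 31.512 = 66.012 mcg/mL·hr

AUC = 66.0 mcg/mL·hr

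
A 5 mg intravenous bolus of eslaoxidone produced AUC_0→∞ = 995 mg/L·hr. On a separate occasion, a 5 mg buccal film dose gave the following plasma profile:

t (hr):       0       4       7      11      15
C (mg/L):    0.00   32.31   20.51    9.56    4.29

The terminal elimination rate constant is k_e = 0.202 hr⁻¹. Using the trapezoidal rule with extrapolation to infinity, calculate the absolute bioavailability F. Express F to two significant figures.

F = 0.25

Trapezoidal AUC_0→15 (buccal film):
  [0→4]: (0.00+32.31)/2 × 4 = 64.62
  [4→7]: (32.31+20.51)/2 × 3 = 79.23
  [7→11]: (20.51+9.56)/2 × 4 = 60.14
  [11→15]: (9.56+4.29)/2 × 4 = 27.7
  Sum = 231.69 mg/L·hr
Tail: C_last/k_e = 4.29/0.202 = 21.238
AUC_0→∞ (buccal film) = 231.69 + 21.238 = 252.928 mg/L·hr
F = (AUC_ev/D_ev)/(AUC_iv/D_iv) = (252.928/5)/(995/5) = 50.5856/199 = 0.2542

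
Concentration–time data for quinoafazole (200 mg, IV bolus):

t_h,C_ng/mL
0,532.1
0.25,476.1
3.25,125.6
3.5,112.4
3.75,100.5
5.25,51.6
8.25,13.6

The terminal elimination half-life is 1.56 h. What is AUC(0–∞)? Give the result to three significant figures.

AUC = 1330 ng/mL·h

Trapezoidal AUC_0→8.25:
  [0→0.25]: (532.1+476.1)/2 × 0.25 = 126.025
  [0.25→3.25]: (476.1+125.6)/2 × 3 = 902.55
  [3.25→3.5]: (125.6+112.4)/2 × 0.25 = 29.75
  [3.5→3.75]: (112.4+100.5)/2 × 0.25 = 26.6125
  [3.75→5.25]: (100.5+51.6)/2 × 1.5 = 114.075
  [5.25→8.25]: (51.6+13.6)/2 × 3 = 97.8
  Sum = 1296.8125 ng/mL·h
k_e = ln2 / t½ = 0.693147 / 1.56 = 0.4443 h^-1
Extrapolated tail: C_last / k_e = 13.6 / 0.4443 = 30.610
AUC_0→∞ = 1296.8125 + 30.610 = 1327.4225 ng/mL·h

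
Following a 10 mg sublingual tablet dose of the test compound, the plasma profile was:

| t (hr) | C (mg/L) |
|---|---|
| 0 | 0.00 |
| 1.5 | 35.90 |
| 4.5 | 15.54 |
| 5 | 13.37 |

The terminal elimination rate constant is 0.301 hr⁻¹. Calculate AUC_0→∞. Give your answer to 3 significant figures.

AUC = 156 mg/L·hr

Trapezoidal AUC_0→5:
  [0→1.5]: (0.00+35.90)/2 × 1.5 = 26.925
  [1.5→4.5]: (35.90+15.54)/2 × 3 = 77.16
  [4.5→5]: (15.54+13.37)/2 × 0.5 = 7.2275
  Sum = 111.3125 mg/L·hr
Extrapolated tail: C_last / k_e = 13.37 / 0.301 = 44.419
AUC_0→∞ = 111.3125 + 44.419 = 155.7315 mg/L·hr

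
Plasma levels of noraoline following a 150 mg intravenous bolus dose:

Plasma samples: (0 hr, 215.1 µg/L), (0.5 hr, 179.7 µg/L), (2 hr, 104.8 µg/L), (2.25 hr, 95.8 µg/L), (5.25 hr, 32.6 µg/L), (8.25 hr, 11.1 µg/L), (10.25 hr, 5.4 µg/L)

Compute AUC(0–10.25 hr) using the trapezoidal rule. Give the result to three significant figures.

Trapezoidal AUC_0→10.25:
  [0→0.5]: (215.1+179.7)/2 × 0.5 = 98.7
  [0.5→2]: (179.7+104.8)/2 × 1.5 = 213.375
  [2→2.25]: (104.8+95.8)/2 × 0.25 = 25.075
  [2.25→5.25]: (95.8+32.6)/2 × 3 = 192.6
  [5.25→8.25]: (32.6+11.1)/2 × 3 = 65.55
  [8.25→10.25]: (11.1+5.4)/2 × 2 = 16.5
  Sum = 611.8 µg/L·hr

AUC = 612 µg/L·hr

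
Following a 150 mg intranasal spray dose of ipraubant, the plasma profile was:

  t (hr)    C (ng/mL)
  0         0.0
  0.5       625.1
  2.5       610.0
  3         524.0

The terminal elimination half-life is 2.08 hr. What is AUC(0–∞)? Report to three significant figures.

Trapezoidal AUC_0→3:
  [0→0.5]: (0.0+625.1)/2 × 0.5 = 156.275
  [0.5→2.5]: (625.1+610.0)/2 × 2 = 1235.1
  [2.5→3]: (610.0+524.0)/2 × 0.5 = 283.5
  Sum = 1674.875 ng/mL·hr
k_e = ln2 / t½ = 0.693147 / 2.08 = 0.3332 hr^-1
Extrapolated tail: C_last / k_e = 524.0 / 0.3332 = 1572.629
AUC_0→∞ = 1674.875 + 1572.629 = 3247.504 ng/mL·hr

AUC = 3250 ng/mL·hr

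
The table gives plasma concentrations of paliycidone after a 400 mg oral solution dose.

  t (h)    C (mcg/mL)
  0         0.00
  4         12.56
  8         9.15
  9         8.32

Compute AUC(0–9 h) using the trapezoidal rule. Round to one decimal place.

Trapezoidal AUC_0→9:
  [0→4]: (0.00+12.56)/2 × 4 = 25.12
  [4→8]: (12.56+9.15)/2 × 4 = 43.42
  [8→9]: (9.15+8.32)/2 × 1 = 8.735
  Sum = 77.275 mcg/mL·h

AUC = 77.3 mcg/mL·h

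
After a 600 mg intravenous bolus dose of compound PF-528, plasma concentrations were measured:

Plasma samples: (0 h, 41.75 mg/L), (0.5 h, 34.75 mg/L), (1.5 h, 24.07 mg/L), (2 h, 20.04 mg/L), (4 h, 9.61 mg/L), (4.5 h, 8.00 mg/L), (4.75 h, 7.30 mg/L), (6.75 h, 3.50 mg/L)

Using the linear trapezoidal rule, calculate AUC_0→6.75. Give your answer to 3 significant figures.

Trapezoidal AUC_0→6.75:
  [0→0.5]: (41.75+34.75)/2 × 0.5 = 19.125
  [0.5→1.5]: (34.75+24.07)/2 × 1 = 29.41
  [1.5→2]: (24.07+20.04)/2 × 0.5 = 11.0275
  [2→4]: (20.04+9.61)/2 × 2 = 29.65
  [4→4.5]: (9.61+8.00)/2 × 0.5 = 4.4025
  [4.5→4.75]: (8.00+7.30)/2 × 0.25 = 1.9125
  [4.75→6.75]: (7.30+3.50)/2 × 2 = 10.8
  Sum = 106.3275 mg/L·h

AUC = 106 mg/L·h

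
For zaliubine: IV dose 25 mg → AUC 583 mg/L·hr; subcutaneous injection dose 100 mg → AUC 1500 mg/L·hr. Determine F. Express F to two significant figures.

F = (AUC_ev / D_ev) / (AUC_iv / D_iv)
  = (1500/100) / (583/25)
  = 15 / 23.32 = 0.6432

F = 0.64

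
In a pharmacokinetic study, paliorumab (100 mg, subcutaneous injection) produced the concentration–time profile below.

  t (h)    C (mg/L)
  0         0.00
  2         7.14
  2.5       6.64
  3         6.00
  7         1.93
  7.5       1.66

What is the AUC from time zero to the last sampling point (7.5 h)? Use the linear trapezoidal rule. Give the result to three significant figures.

Trapezoidal AUC_0→7.5:
  [0→2]: (0.00+7.14)/2 × 2 = 7.14
  [2→2.5]: (7.14+6.64)/2 × 0.5 = 3.445
  [2.5→3]: (6.64+6.00)/2 × 0.5 = 3.16
  [3→7]: (6.00+1.93)/2 × 4 = 15.86
  [7→7.5]: (1.93+1.66)/2 × 0.5 = 0.8975
  Sum = 30.5025 mg/L·h

AUC = 30.5 mg/L·h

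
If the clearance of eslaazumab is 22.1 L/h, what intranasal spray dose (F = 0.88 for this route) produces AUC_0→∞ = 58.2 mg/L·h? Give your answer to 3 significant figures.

Dose = CL × AUC_0→∞ / F
     = 22.1 × 58.2 / 0.88 = 1461.61 mg

Dose = 1460 mg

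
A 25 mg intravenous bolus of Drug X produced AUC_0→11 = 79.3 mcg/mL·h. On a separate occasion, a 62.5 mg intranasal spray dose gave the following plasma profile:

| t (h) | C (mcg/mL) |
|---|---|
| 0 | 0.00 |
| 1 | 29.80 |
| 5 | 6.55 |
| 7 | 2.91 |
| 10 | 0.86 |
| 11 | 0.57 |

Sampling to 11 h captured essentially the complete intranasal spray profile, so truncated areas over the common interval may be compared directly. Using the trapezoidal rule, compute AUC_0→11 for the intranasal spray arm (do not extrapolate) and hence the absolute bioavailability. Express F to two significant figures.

Trapezoidal AUC_0→11 (intranasal spray):
  [0→1]: (0.00+29.80)/2 × 1 = 14.9
  [1→5]: (29.80+6.55)/2 × 4 = 72.7
  [5→7]: (6.55+2.91)/2 × 2 = 9.46
  [7→10]: (2.91+0.86)/2 × 3 = 5.655
  [10→11]: (0.86+0.57)/2 × 1 = 0.715
  Sum = 103.43 mcg/mL·h
F = (AUC_ev/D_ev)/(AUC_iv/D_iv) = (103.43/62.5)/(79.3/25) = 1.65488/3.172 = 0.5217

F = 0.52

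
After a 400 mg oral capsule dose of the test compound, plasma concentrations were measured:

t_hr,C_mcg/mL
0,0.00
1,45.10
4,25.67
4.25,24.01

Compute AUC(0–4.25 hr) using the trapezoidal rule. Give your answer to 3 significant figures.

Trapezoidal AUC_0→4.25:
  [0→1]: (0.00+45.10)/2 × 1 = 22.55
  [1→4]: (45.10+25.67)/2 × 3 = 106.155
  [4→4.25]: (25.67+24.01)/2 × 0.25 = 6.21
  Sum = 134.915 mcg/mL·hr

AUC = 135 mcg/mL·hr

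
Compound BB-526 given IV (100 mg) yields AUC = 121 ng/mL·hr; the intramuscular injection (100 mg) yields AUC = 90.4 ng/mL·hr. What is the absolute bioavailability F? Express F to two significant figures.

F = (AUC_ev / D_ev) / (AUC_iv / D_iv)
  = (90.4/100) / (121/100)
  = 0.904 / 1.21 = 0.7471

F = 0.75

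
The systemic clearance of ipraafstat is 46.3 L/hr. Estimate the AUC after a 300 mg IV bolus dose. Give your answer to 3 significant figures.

AUC = 6.48 mg/L·hr

AUC_0→∞ = Dose_iv / CL
        = 300 / 46.3 = 6.47948 mg/L·hr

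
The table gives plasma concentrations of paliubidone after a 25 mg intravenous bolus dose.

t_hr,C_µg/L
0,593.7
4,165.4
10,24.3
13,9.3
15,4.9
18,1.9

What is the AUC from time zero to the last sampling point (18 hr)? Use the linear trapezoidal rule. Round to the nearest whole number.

Trapezoidal AUC_0→18:
  [0→4]: (593.7+165.4)/2 × 4 = 1518.2
  [4→10]: (165.4+24.3)/2 × 6 = 569.1
  [10→13]: (24.3+9.3)/2 × 3 = 50.4
  [13→15]: (9.3+4.9)/2 × 2 = 14.2
  [15→18]: (4.9+1.9)/2 × 3 = 10.2
  Sum = 2162.1 µg/L·hr

AUC = 2162 µg/L·hr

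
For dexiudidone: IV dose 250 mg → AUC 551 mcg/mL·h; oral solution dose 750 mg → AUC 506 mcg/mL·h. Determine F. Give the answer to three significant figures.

F = 0.306

F = (AUC_ev / D_ev) / (AUC_iv / D_iv)
  = (506/750) / (551/250)
  = 0.674667 / 2.204 = 0.3061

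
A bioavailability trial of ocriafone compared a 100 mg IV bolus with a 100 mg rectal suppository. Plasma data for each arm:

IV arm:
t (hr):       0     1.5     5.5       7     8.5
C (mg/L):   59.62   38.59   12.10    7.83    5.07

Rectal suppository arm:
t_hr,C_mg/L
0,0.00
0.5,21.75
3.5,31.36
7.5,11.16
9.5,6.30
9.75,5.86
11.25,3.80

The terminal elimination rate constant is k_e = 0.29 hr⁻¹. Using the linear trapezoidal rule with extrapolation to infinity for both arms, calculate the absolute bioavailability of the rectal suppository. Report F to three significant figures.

F = 0.965

Trapezoidal AUC_0→8.5 (IV):
  [0→1.5]: (59.62+38.59)/2 × 1.5 = 73.6575
  [1.5→5.5]: (38.59+12.10)/2 × 4 = 101.38
  [5.5→7]: (12.10+7.83)/2 × 1.5 = 14.9475
  [7→8.5]: (7.83+5.07)/2 × 1.5 = 9.675
  Sum = 199.66 mg/L·hr
IV tail: 5.07/0.29 = 17.483; AUC_iv,0→∞ = 199.66 + 17.483 = 217.143 mg/L·hr
Trapezoidal AUC_0→11.25 (rectal suppository):
  [0→0.5]: (0.00+21.75)/2 × 0.5 = 5.4375
  [0.5→3.5]: (21.75+31.36)/2 × 3 = 79.665
  [3.5→7.5]: (31.36+11.16)/2 × 4 = 85.04
  [7.5→9.5]: (11.16+6.30)/2 × 2 = 17.46
  [9.5→9.75]: (6.30+5.86)/2 × 0.25 = 1.52
  [9.75→11.25]: (5.86+3.80)/2 × 1.5 = 7.245
  Sum = 196.3675 mg/L·hr
rectal suppository tail: 3.80/0.29 = 13.103; AUC_ev,0→∞ = 196.3675 + 13.103 = 209.4705 mg/L·hr
F = (AUC_ev/D_ev)/(AUC_iv/D_iv) = (209.4705/100)/(217.143/100) = 2.094705/2.17143 = 0.9647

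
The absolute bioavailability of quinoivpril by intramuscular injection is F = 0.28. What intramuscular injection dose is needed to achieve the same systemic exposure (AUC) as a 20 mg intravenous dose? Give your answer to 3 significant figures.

For equal systemic exposure: F × D_ev = D_iv
D_ev = D_iv / F = 20 / 0.28 = 71.4286 mg

D_intramuscular = 71.4 mg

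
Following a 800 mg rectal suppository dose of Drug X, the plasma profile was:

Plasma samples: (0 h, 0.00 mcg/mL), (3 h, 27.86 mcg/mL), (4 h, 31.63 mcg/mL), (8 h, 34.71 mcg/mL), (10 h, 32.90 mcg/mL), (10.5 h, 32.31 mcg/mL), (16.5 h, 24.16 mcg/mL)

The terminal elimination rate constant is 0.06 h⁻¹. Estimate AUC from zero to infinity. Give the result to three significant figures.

Trapezoidal AUC_0→16.5:
  [0→3]: (0.00+27.86)/2 × 3 = 41.79
  [3→4]: (27.86+31.63)/2 × 1 = 29.745
  [4→8]: (31.63+34.71)/2 × 4 = 132.68
  [8→10]: (34.71+32.90)/2 × 2 = 67.61
  [10→10.5]: (32.90+32.31)/2 × 0.5 = 16.3025
  [10.5→16.5]: (32.31+24.16)/2 × 6 = 169.41
  Sum = 457.5375 mcg/mL·h
Extrapolated tail: C_last / k_e = 24.16 / 0.06 = 402.667
AUC_0→∞ = 457.5375 + 402.667 = 860.2045 mcg/mL·h

AUC = 860 mcg/mL·h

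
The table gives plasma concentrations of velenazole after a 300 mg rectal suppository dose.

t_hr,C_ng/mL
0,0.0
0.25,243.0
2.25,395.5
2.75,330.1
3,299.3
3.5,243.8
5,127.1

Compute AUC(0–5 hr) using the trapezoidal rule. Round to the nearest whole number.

Trapezoidal AUC_0→5:
  [0→0.25]: (0.0+243.0)/2 × 0.25 = 30.375
  [0.25→2.25]: (243.0+395.5)/2 × 2 = 638.5
  [2.25→2.75]: (395.5+330.1)/2 × 0.5 = 181.4
  [2.75→3]: (330.1+299.3)/2 × 0.25 = 78.675
  [3→3.5]: (299.3+243.8)/2 × 0.5 = 135.775
  [3.5→5]: (243.8+127.1)/2 × 1.5 = 278.175
  Sum = 1342.9 ng/mL·hr

AUC = 1343 ng/mL·hr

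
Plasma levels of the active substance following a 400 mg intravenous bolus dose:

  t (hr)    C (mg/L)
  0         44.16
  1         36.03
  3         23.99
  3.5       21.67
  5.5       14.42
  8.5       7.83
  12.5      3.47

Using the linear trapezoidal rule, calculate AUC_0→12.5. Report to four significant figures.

AUC = 203.6 mg/L·hr

Trapezoidal AUC_0→12.5:
  [0→1]: (44.16+36.03)/2 × 1 = 40.095
  [1→3]: (36.03+23.99)/2 × 2 = 60.02
  [3→3.5]: (23.99+21.67)/2 × 0.5 = 11.415
  [3.5→5.5]: (21.67+14.42)/2 × 2 = 36.09
  [5.5→8.5]: (14.42+7.83)/2 × 3 = 33.375
  [8.5→12.5]: (7.83+3.47)/2 × 4 = 22.6
  Sum = 203.595 mg/L·hr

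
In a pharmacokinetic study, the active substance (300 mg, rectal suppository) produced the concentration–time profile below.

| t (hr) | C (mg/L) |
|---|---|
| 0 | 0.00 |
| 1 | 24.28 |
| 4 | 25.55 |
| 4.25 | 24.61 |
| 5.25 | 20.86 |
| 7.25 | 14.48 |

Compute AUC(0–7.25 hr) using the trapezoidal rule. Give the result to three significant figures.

AUC = 151 mg/L·hr

Trapezoidal AUC_0→7.25:
  [0→1]: (0.00+24.28)/2 × 1 = 12.14
  [1→4]: (24.28+25.55)/2 × 3 = 74.745
  [4→4.25]: (25.55+24.61)/2 × 0.25 = 6.27
  [4.25→5.25]: (24.61+20.86)/2 × 1 = 22.735
  [5.25→7.25]: (20.86+14.48)/2 × 2 = 35.34
  Sum = 151.23 mg/L·hr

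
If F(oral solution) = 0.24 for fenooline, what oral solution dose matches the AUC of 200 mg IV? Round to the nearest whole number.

For equal systemic exposure: F × D_ev = D_iv
D_ev = D_iv / F = 200 / 0.24 = 833.333 mg

D_oral = 833 mg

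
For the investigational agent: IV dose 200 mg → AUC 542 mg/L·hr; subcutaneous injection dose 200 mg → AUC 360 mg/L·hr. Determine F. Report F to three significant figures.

F = (AUC_ev / D_ev) / (AUC_iv / D_iv)
  = (360/200) / (542/200)
  = 1.8 / 2.71 = 0.6642

F = 0.664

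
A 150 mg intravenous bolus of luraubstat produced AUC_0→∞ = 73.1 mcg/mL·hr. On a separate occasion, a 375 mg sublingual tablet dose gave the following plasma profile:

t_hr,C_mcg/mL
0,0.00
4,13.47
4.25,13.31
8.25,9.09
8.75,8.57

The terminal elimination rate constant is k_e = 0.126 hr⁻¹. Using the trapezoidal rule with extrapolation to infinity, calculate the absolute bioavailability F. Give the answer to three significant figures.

Trapezoidal AUC_0→8.75 (sublingual tablet):
  [0→4]: (0.00+13.47)/2 × 4 = 26.94
  [4→4.25]: (13.47+13.31)/2 × 0.25 = 3.3475
  [4.25→8.25]: (13.31+9.09)/2 × 4 = 44.8
  [8.25→8.75]: (9.09+8.57)/2 × 0.5 = 4.415
  Sum = 79.5025 mcg/mL·hr
Tail: C_last/k_e = 8.57/0.126 = 68.016
AUC_0→∞ (sublingual tablet) = 79.5025 + 68.016 = 147.5185 mcg/mL·hr
F = (AUC_ev/D_ev)/(AUC_iv/D_iv) = (147.5185/375)/(73.1/150) = 0.393383/0.487333 = 0.8072

F = 0.807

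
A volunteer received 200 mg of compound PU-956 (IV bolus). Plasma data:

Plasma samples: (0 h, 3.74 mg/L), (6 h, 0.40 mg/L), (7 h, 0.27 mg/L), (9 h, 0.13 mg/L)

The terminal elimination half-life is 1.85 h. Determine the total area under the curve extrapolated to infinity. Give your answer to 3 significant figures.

AUC = 13.5 mg/L·h

Trapezoidal AUC_0→9:
  [0→6]: (3.74+0.40)/2 × 6 = 12.42
  [6→7]: (0.40+0.27)/2 × 1 = 0.335
  [7→9]: (0.27+0.13)/2 × 2 = 0.4
  Sum = 13.155 mg/L·h
k_e = ln2 / t½ = 0.693147 / 1.85 = 0.3747 h^-1
Extrapolated tail: C_last / k_e = 0.13 / 0.3747 = 0.347
AUC_0→∞ = 13.155 + 0.347 = 13.502 mg/L·h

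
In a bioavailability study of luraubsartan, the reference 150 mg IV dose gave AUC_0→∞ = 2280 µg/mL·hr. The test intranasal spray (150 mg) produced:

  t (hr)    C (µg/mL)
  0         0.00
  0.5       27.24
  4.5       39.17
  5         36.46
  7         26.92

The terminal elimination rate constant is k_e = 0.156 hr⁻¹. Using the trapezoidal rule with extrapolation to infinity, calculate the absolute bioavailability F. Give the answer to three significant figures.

Trapezoidal AUC_0→7 (intranasal spray):
  [0→0.5]: (0.00+27.24)/2 × 0.5 = 6.81
  [0.5→4.5]: (27.24+39.17)/2 × 4 = 132.82
  [4.5→5]: (39.17+36.46)/2 × 0.5 = 18.9075
  [5→7]: (36.46+26.92)/2 × 2 = 63.38
  Sum = 221.9175 µg/mL·hr
Tail: C_last/k_e = 26.92/0.156 = 172.564
AUC_0→∞ (intranasal spray) = 221.9175 + 172.564 = 394.4815 µg/mL·hr
F = (AUC_ev/D_ev)/(AUC_iv/D_iv) = (394.4815/150)/(2280/150) = 2.62988/15.2 = 0.1730

F = 0.173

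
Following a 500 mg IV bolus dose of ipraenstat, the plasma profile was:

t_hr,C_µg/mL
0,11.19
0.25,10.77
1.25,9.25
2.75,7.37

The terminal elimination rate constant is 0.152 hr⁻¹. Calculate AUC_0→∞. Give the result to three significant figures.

Trapezoidal AUC_0→2.75:
  [0→0.25]: (11.19+10.77)/2 × 0.25 = 2.745
  [0.25→1.25]: (10.77+9.25)/2 × 1 = 10.01
  [1.25→2.75]: (9.25+7.37)/2 × 1.5 = 12.465
  Sum = 25.22 µg/mL·hr
Extrapolated tail: C_last / k_e = 7.37 / 0.152 = 48.487
AUC_0→∞ = 25.22 + 48.487 = 73.707 µg/mL·hr

AUC = 73.7 µg/mL·hr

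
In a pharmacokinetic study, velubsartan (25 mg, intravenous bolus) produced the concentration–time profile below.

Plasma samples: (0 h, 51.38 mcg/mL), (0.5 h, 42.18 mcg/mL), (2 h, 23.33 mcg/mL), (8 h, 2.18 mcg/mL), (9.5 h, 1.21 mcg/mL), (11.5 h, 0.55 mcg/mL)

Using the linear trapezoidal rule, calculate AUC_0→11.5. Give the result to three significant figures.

AUC = 153 mcg/mL·h

Trapezoidal AUC_0→11.5:
  [0→0.5]: (51.38+42.18)/2 × 0.5 = 23.39
  [0.5→2]: (42.18+23.33)/2 × 1.5 = 49.1325
  [2→8]: (23.33+2.18)/2 × 6 = 76.53
  [8→9.5]: (2.18+1.21)/2 × 1.5 = 2.5425
  [9.5→11.5]: (1.21+0.55)/2 × 2 = 1.76
  Sum = 153.355 mcg/mL·h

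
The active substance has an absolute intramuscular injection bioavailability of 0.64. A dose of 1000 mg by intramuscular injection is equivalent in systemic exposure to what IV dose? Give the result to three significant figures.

Systemic exposure from an extravascular dose = F × D_ev, so the equivalent IV dose is F × D_ev.
D_iv = F × D_ev = 0.64 × 1000 = 640 mg

D_iv = 640 mg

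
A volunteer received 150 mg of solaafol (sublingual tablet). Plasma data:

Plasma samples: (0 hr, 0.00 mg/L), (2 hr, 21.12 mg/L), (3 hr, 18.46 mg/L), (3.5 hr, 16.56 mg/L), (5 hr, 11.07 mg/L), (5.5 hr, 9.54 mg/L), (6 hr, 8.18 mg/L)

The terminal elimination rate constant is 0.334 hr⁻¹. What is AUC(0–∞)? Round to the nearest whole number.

Trapezoidal AUC_0→6:
  [0→2]: (0.00+21.12)/2 × 2 = 21.12
  [2→3]: (21.12+18.46)/2 × 1 = 19.79
  [3→3.5]: (18.46+16.56)/2 × 0.5 = 8.755
  [3.5→5]: (16.56+11.07)/2 × 1.5 = 20.7225
  [5→5.5]: (11.07+9.54)/2 × 0.5 = 5.1525
  [5.5→6]: (9.54+8.18)/2 × 0.5 = 4.43
  Sum = 79.97 mg/L·hr
Extrapolated tail: C_last / k_e = 8.18 / 0.334 = 24.491
AUC_0→∞ = 79.97 + 24.491 = 104.461 mg/L·hr

AUC = 104 mg/L·hr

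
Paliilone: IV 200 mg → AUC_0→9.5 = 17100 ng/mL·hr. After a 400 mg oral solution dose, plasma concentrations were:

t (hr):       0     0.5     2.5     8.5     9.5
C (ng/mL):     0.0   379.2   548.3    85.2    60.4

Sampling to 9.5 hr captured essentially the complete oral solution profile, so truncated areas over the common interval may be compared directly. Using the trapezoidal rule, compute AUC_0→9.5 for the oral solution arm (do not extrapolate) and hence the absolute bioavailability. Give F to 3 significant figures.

Trapezoidal AUC_0→9.5 (oral solution):
  [0→0.5]: (0.0+379.2)/2 × 0.5 = 94.8
  [0.5→2.5]: (379.2+548.3)/2 × 2 = 927.5
  [2.5→8.5]: (548.3+85.2)/2 × 6 = 1900.5
  [8.5→9.5]: (85.2+60.4)/2 × 1 = 72.8
  Sum = 2995.6 ng/mL·hr
F = (AUC_ev/D_ev)/(AUC_iv/D_iv) = (2995.6/400)/(17100/200) = 7.489/85.5 = 0.0876

F = 0.0876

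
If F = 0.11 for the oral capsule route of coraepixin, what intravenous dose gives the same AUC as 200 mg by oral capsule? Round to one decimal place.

D_iv = 22.0 mg

Systemic exposure from an extravascular dose = F × D_ev, so the equivalent IV dose is F × D_ev.
D_iv = F × D_ev = 0.11 × 200 = 22 mg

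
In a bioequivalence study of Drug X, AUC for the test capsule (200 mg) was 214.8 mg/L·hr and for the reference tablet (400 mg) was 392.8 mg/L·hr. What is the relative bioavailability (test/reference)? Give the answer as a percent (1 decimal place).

F_rel = 109.4%

F_rel = (AUC_test/D_test) / (AUC_ref/D_ref)
      = (214.8/200) / (392.8/400)
      = 1.074 / 0.982 = 1.0937 = 109.37%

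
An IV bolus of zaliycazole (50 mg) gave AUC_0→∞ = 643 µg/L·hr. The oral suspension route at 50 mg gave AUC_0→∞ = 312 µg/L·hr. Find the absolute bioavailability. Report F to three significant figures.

F = 0.485

F = (AUC_ev / D_ev) / (AUC_iv / D_iv)
  = (312/50) / (643/50)
  = 6.24 / 12.86 = 0.4852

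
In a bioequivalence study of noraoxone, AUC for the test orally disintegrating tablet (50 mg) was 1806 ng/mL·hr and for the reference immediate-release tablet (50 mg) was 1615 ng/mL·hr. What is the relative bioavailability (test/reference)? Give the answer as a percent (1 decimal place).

F_rel = (AUC_test/D_test) / (AUC_ref/D_ref)
      = (1806/50) / (1615/50)
      = 36.12 / 32.3 = 1.1183 = 111.83%

F_rel = 111.8%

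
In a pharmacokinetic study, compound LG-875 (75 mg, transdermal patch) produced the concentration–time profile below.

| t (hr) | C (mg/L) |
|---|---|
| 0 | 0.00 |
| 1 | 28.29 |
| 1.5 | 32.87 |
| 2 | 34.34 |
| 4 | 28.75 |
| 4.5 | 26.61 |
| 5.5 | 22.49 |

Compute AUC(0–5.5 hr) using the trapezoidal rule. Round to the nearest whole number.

AUC = 148 mg/L·hr

Trapezoidal AUC_0→5.5:
  [0→1]: (0.00+28.29)/2 × 1 = 14.145
  [1→1.5]: (28.29+32.87)/2 × 0.5 = 15.29
  [1.5→2]: (32.87+34.34)/2 × 0.5 = 16.8025
  [2→4]: (34.34+28.75)/2 × 2 = 63.09
  [4→4.5]: (28.75+26.61)/2 × 0.5 = 13.84
  [4.5→5.5]: (26.61+22.49)/2 × 1 = 24.55
  Sum = 147.7175 mg/L·hr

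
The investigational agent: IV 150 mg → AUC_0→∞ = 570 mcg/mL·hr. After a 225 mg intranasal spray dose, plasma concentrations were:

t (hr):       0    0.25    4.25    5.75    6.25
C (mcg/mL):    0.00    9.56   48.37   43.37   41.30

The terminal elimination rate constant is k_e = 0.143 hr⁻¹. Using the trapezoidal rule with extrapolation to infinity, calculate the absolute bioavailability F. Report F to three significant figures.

Trapezoidal AUC_0→6.25 (intranasal spray):
  [0→0.25]: (0.00+9.56)/2 × 0.25 = 1.195
  [0.25→4.25]: (9.56+48.37)/2 × 4 = 115.86
  [4.25→5.75]: (48.37+43.37)/2 × 1.5 = 68.805
  [5.75→6.25]: (43.37+41.30)/2 × 0.5 = 21.1675
  Sum = 207.0275 mcg/mL·hr
Tail: C_last/k_e = 41.30/0.143 = 288.811
AUC_0→∞ (intranasal spray) = 207.0275 + 288.811 = 495.8385 mcg/mL·hr
F = (AUC_ev/D_ev)/(AUC_iv/D_iv) = (495.8385/225)/(570/150) = 2.20373/3.8 = 0.5799

F = 0.580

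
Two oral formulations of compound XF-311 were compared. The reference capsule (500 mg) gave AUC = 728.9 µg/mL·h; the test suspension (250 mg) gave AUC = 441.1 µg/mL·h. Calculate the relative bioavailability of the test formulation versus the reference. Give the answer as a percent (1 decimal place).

F_rel = (AUC_test/D_test) / (AUC_ref/D_ref)
      = (441.1/250) / (728.9/500)
      = 1.7644 / 1.4578 = 1.2103 = 121.03%

F_rel = 121.0%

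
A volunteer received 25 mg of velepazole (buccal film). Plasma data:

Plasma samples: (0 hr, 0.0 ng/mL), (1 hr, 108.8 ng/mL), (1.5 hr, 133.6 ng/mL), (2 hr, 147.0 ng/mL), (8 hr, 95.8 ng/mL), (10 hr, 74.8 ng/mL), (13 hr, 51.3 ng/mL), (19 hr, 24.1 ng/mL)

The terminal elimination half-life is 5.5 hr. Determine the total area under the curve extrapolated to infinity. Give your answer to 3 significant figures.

AUC = 1690 ng/mL·hr

Trapezoidal AUC_0→19:
  [0→1]: (0.0+108.8)/2 × 1 = 54.4
  [1→1.5]: (108.8+133.6)/2 × 0.5 = 60.6
  [1.5→2]: (133.6+147.0)/2 × 0.5 = 70.15
  [2→8]: (147.0+95.8)/2 × 6 = 728.4
  [8→10]: (95.8+74.8)/2 × 2 = 170.6
  [10→13]: (74.8+51.3)/2 × 3 = 189.15
  [13→19]: (51.3+24.1)/2 × 6 = 226.2
  Sum = 1499.5 ng/mL·hr
k_e = ln2 / t½ = 0.693147 / 5.5 = 0.1260 hr^-1
Extrapolated tail: C_last / k_e = 24.1 / 0.126 = 191.270
AUC_0→∞ = 1499.5 + 191.270 = 1690.77 ng/mL·hr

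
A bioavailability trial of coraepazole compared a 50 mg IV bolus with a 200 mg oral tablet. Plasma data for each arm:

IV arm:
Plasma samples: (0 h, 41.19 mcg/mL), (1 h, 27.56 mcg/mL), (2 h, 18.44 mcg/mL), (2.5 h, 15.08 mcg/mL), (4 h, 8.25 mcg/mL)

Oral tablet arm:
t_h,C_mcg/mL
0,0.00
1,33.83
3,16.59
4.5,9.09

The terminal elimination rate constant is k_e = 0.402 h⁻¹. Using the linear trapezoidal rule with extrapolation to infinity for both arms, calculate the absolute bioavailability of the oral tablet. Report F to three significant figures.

F = 0.263

Trapezoidal AUC_0→4 (IV):
  [0→1]: (41.19+27.56)/2 × 1 = 34.375
  [1→2]: (27.56+18.44)/2 × 1 = 23.0
  [2→2.5]: (18.44+15.08)/2 × 0.5 = 8.38
  [2.5→4]: (15.08+8.25)/2 × 1.5 = 17.4975
  Sum = 83.2525 mcg/mL·h
IV tail: 8.25/0.402 = 20.522; AUC_iv,0→∞ = 83.2525 + 20.522 = 103.7745 mcg/mL·h
Trapezoidal AUC_0→4.5 (oral tablet):
  [0→1]: (0.00+33.83)/2 × 1 = 16.915
  [1→3]: (33.83+16.59)/2 × 2 = 50.42
  [3→4.5]: (16.59+9.09)/2 × 1.5 = 19.26
  Sum = 86.595 mcg/mL·h
oral tablet tail: 9.09/0.402 = 22.612; AUC_ev,0→∞ = 86.595 + 22.612 = 109.207 mcg/mL·h
F = (AUC_ev/D_ev)/(AUC_iv/D_iv) = (109.207/200)/(103.7745/50) = 0.546035/2.07549 = 0.2631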